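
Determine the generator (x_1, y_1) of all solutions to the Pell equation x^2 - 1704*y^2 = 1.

First expand sqrt(1704) as a continued fraction. With x_i = (sqrt(1704) + m_i)/d_i and (m_0, d_0) = (0, 1): a_0 = floor(sqrt(1704)) = 41, since 41^2 = 1681 <= 1704 < 1764 = 42^2.
Iterate m_{i+1} = d_i*a_i - m_i, d_{i+1} = (1704 - m_{i+1}^2)/d_i, a_{i+1} = floor((a_0 + m_{i+1})/d_{i+1}):
  m_1 = 1*41 - 0 = 41, d_1 = (1704 - 41^2)/1 = 23/1 = 23, a_1 = floor((41 + 41)/23) = 3.
  m_2 = 23*3 - 41 = 28, d_2 = (1704 - 28^2)/23 = 920/23 = 40, a_2 = floor((41 + 28)/40) = 1.
  m_3 = 40*1 - 28 = 12, d_3 = (1704 - 12^2)/40 = 1560/40 = 39, a_3 = floor((41 + 12)/39) = 1.
  m_4 = 39*1 - 12 = 27, d_4 = (1704 - 27^2)/39 = 975/39 = 25, a_4 = floor((41 + 27)/25) = 2.
  m_5 = 25*2 - 27 = 23, d_5 = (1704 - 23^2)/25 = 1175/25 = 47, a_5 = floor((41 + 23)/47) = 1.
  m_6 = 47*1 - 23 = 24, d_6 = (1704 - 24^2)/47 = 1128/47 = 24, a_6 = floor((41 + 24)/24) = 2.
  m_7 = 24*2 - 24 = 24, d_7 = (1704 - 24^2)/24 = 1128/24 = 47, a_7 = floor((41 + 24)/47) = 1.
  m_8 = 47*1 - 24 = 23, d_8 = (1704 - 23^2)/47 = 1175/47 = 25, a_8 = floor((41 + 23)/25) = 2.
  m_9 = 25*2 - 23 = 27, d_9 = (1704 - 27^2)/25 = 975/25 = 39, a_9 = floor((41 + 27)/39) = 1.
  m_10 = 39*1 - 27 = 12, d_10 = (1704 - 12^2)/39 = 1560/39 = 40, a_10 = floor((41 + 12)/40) = 1.
  m_11 = 40*1 - 12 = 28, d_11 = (1704 - 28^2)/40 = 920/40 = 23, a_11 = floor((41 + 28)/23) = 3.
  m_12 = 23*3 - 28 = 41, d_12 = (1704 - 41^2)/23 = 23/23 = 1, a_12 = floor((41 + 41)/1) = 82.
  m_13 = 1*82 - 41 = 41, d_13 = (1704 - 41^2)/1 = 23/1 = 23: (m_13, d_13) = (m_1, d_1) = (41, 23), so from here the quotients repeat a_1, ..., a_12; the period length is 12.
So sqrt(1704) = [41; (3, 1, 1, 2, 1, 2, 1, 2, 1, 1, 3, 82)] with period length k = 12.
k is even, so the fundamental solution of x^2 - 1704y^2 = 1 is (p_{k-1}, q_{k-1}) = (p_11, q_11); compute convergents through index 11.
Convergents (p_i = a_i*p_{i-1} + p_{i-2}, q_i = a_i*q_{i-1} + q_{i-2} with p_{-2}=0, p_{-1}=1, q_{-2}=1, q_{-1}=0):
  i=0: a_0=41, p_0 = 41*1 + 0 = 41, q_0 = 41*0 + 1 = 1.
  i=1: a_1=3, p_1 = 3*41 + 1 = 124, q_1 = 3*1 + 0 = 3.
  i=2: a_2=1, p_2 = 1*124 + 41 = 165, q_2 = 1*3 + 1 = 4.
  i=3: a_3=1, p_3 = 1*165 + 124 = 289, q_3 = 1*4 + 3 = 7.
  i=4: a_4=2, p_4 = 2*289 + 165 = 743, q_4 = 2*7 + 4 = 18.
  i=5: a_5=1, p_5 = 1*743 + 289 = 1032, q_5 = 1*18 + 7 = 25.
  i=6: a_6=2, p_6 = 2*1032 + 743 = 2807, q_6 = 2*25 + 18 = 68.
  i=7: a_7=1, p_7 = 1*2807 + 1032 = 3839, q_7 = 1*68 + 25 = 93.
  i=8: a_8=2, p_8 = 2*3839 + 2807 = 10485, q_8 = 2*93 + 68 = 254.
  i=9: a_9=1, p_9 = 1*10485 + 3839 = 14324, q_9 = 1*254 + 93 = 347.
  i=10: a_10=1, p_10 = 1*14324 + 10485 = 24809, q_10 = 1*347 + 254 = 601.
  i=11: a_11=3, p_11 = 3*24809 + 14324 = 88751, q_11 = 3*601 + 347 = 2150.
Check: 88751^2 - 1704*2150^2 = 7876740001 - 7876740000 = 1, so (x, y) = (88751, 2150) solves the equation, and by the theorem it is the least positive solution.

(x, y) = (88751, 2150)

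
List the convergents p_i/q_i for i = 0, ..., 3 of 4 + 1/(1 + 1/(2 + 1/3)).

4/1, 5/1, 14/3, 47/10

Using the convergent recurrence p_i = a_i*p_{i-1} + p_{i-2}, q_i = a_i*q_{i-1} + q_{i-2} with p_{-2}=0, p_{-1}=1, q_{-2}=1, q_{-1}=0:
  i=0: a_0=4, p_0 = 4*1 + 0 = 4, q_0 = 4*0 + 1 = 1.
  i=1: a_1=1, p_1 = 1*4 + 1 = 5, q_1 = 1*1 + 0 = 1.
  i=2: a_2=2, p_2 = 2*5 + 4 = 14, q_2 = 2*1 + 1 = 3.
  i=3: a_3=3, p_3 = 3*14 + 5 = 47, q_3 = 3*3 + 1 = 10.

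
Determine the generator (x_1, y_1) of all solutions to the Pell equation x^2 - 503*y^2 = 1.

First expand sqrt(503) as a continued fraction. With x_i = (sqrt(503) + m_i)/d_i and (m_0, d_0) = (0, 1): a_0 = floor(sqrt(503)) = 22, since 22^2 = 484 <= 503 < 529 = 23^2.
Iterate m_{i+1} = d_i*a_i - m_i, d_{i+1} = (503 - m_{i+1}^2)/d_i, a_{i+1} = floor((a_0 + m_{i+1})/d_{i+1}):
  m_1 = 1*22 - 0 = 22, d_1 = (503 - 22^2)/1 = 19/1 = 19, a_1 = floor((22 + 22)/19) = 2.
  m_2 = 19*2 - 22 = 16, d_2 = (503 - 16^2)/19 = 247/19 = 13, a_2 = floor((22 + 16)/13) = 2.
  m_3 = 13*2 - 16 = 10, d_3 = (503 - 10^2)/13 = 403/13 = 31, a_3 = floor((22 + 10)/31) = 1.
  m_4 = 31*1 - 10 = 21, d_4 = (503 - 21^2)/31 = 62/31 = 2, a_4 = floor((22 + 21)/2) = 21.
  m_5 = 2*21 - 21 = 21, d_5 = (503 - 21^2)/2 = 62/2 = 31, a_5 = floor((22 + 21)/31) = 1.
  m_6 = 31*1 - 21 = 10, d_6 = (503 - 10^2)/31 = 403/31 = 13, a_6 = floor((22 + 10)/13) = 2.
  m_7 = 13*2 - 10 = 16, d_7 = (503 - 16^2)/13 = 247/13 = 19, a_7 = floor((22 + 16)/19) = 2.
  m_8 = 19*2 - 16 = 22, d_8 = (503 - 22^2)/19 = 19/19 = 1, a_8 = floor((22 + 22)/1) = 44.
  m_9 = 1*44 - 22 = 22, d_9 = (503 - 22^2)/1 = 19/1 = 19: (m_9, d_9) = (m_1, d_1) = (22, 19), so from here the quotients repeat a_1, ..., a_8; the period length is 8.
So sqrt(503) = [22; (2, 2, 1, 21, 1, 2, 2, 44)] with period length k = 8.
k is even, so the fundamental solution of x^2 - 503y^2 = 1 is (p_{k-1}, q_{k-1}) = (p_7, q_7); compute convergents through index 7.
Convergents (p_i = a_i*p_{i-1} + p_{i-2}, q_i = a_i*q_{i-1} + q_{i-2} with p_{-2}=0, p_{-1}=1, q_{-2}=1, q_{-1}=0):
  i=0: a_0=22, p_0 = 22*1 + 0 = 22, q_0 = 22*0 + 1 = 1.
  i=1: a_1=2, p_1 = 2*22 + 1 = 45, q_1 = 2*1 + 0 = 2.
  i=2: a_2=2, p_2 = 2*45 + 22 = 112, q_2 = 2*2 + 1 = 5.
  i=3: a_3=1, p_3 = 1*112 + 45 = 157, q_3 = 1*5 + 2 = 7.
  i=4: a_4=21, p_4 = 21*157 + 112 = 3409, q_4 = 21*7 + 5 = 152.
  i=5: a_5=1, p_5 = 1*3409 + 157 = 3566, q_5 = 1*152 + 7 = 159.
  i=6: a_6=2, p_6 = 2*3566 + 3409 = 10541, q_6 = 2*159 + 152 = 470.
  i=7: a_7=2, p_7 = 2*10541 + 3566 = 24648, q_7 = 2*470 + 159 = 1099.
Check: 24648^2 - 503*1099^2 = 607523904 - 607523903 = 1, so (x, y) = (24648, 1099) solves the equation, and by the theorem it is the least positive solution.

(x, y) = (24648, 1099)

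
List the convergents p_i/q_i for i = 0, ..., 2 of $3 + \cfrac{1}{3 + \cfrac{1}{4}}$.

3/1, 10/3, 43/13

Using the convergent recurrence p_i = a_i*p_{i-1} + p_{i-2}, q_i = a_i*q_{i-1} + q_{i-2} with p_{-2}=0, p_{-1}=1, q_{-2}=1, q_{-1}=0:
  i=0: a_0=3, p_0 = 3*1 + 0 = 3, q_0 = 3*0 + 1 = 1.
  i=1: a_1=3, p_1 = 3*3 + 1 = 10, q_1 = 3*1 + 0 = 3.
  i=2: a_2=4, p_2 = 4*10 + 3 = 43, q_2 = 4*3 + 1 = 13.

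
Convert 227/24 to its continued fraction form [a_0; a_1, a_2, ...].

Run the Euclidean algorithm on 227 and 24; the successive quotients are the partial quotients a_0, a_1, ... (each step inverts the fractional part left over by the previous one):
  227 = 9*24 + 11, so a_0 = 9.
  24 = 2*11 + 2, so a_1 = 2.
  11 = 5*2 + 1, so a_2 = 5.
  2 = 2*1 + 0, so a_3 = 2.
The remainder reaches 0 after 4 divisions, so the expansion has 4 partial quotients, read off in order.

[9; 2, 5, 2]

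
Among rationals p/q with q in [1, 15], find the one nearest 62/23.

35/13

Expand x = 62/23 as a continued fraction with the Euclidean algorithm:
  62 = 2*23 + 16, so a_0 = 2.
  23 = 1*16 + 7, so a_1 = 1.
  16 = 2*7 + 2, so a_2 = 2.
  7 = 3*2 + 1, so a_3 = 3.
  2 = 2*1 + 0, so a_4 = 2.
so x = [2; 1, 2, 3, 2].
Convergents (p_i = a_i*p_{i-1} + p_{i-2}, q_i = a_i*q_{i-1} + q_{i-2} with p_{-2}=0, p_{-1}=1, q_{-2}=1, q_{-1}=0), until the denominator exceeds 15:
  i=0: a_0=2, p_0 = 2*1 + 0 = 2, q_0 = 2*0 + 1 = 1.
  i=1: a_1=1, p_1 = 1*2 + 1 = 3, q_1 = 1*1 + 0 = 1.
  i=2: a_2=2, p_2 = 2*3 + 2 = 8, q_2 = 2*1 + 1 = 3.
  i=3: a_3=3, p_3 = 3*8 + 3 = 27, q_3 = 3*3 + 1 = 10.
  i=4: a_4=2, p_4 = 2*27 + 8 = 62, q_4 = 2*10 + 3 = 23.
q_4 = 23 > 15, so the last convergent with denominator <= 15 is p_3/q_3 = 27/10.
The closest fraction with denominator <= 15 is either p_3/q_3 or the intermediate fraction (k*p_3 + p_2)/(k*q_3 + q_2) with the largest k >= 1 whose denominator stays <= 15; these approach x as k grows, and every other convergent or intermediate fraction in range is farther away.
Largest k: floor((15 - q_2)/q_3) = floor((15 - 3)/10) = 1.
That gives (1*27 + 8)/(1*10 + 3) = 35/13.
Compare the errors: |x - 27/10| = |62*10 - 27*23|/(23*10) = 1/230, and |x - 35/13| = |62*13 - 35*23|/(23*13) = 1/299.
Cross-multiplying, 1*230 = 230 < 299 = 1*299, so 1/299 is smaller: the intermediate fraction 35/13 is closer to x than 27/10.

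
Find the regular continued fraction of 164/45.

Run the Euclidean algorithm on 164 and 45; the successive quotients are the partial quotients a_0, a_1, ... (each step inverts the fractional part left over by the previous one):
  164 = 3*45 + 29, so a_0 = 3.
  45 = 1*29 + 16, so a_1 = 1.
  29 = 1*16 + 13, so a_2 = 1.
  16 = 1*13 + 3, so a_3 = 1.
  13 = 4*3 + 1, so a_4 = 4.
  3 = 3*1 + 0, so a_5 = 3.
The remainder reaches 0 after 6 divisions, so the expansion has 6 partial quotients, read off in order.

[3; 1, 1, 1, 4, 3]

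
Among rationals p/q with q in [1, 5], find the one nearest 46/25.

9/5

Expand x = 46/25 as a continued fraction with the Euclidean algorithm:
  46 = 1*25 + 21, so a_0 = 1.
  25 = 1*21 + 4, so a_1 = 1.
  21 = 5*4 + 1, so a_2 = 5.
  4 = 4*1 + 0, so a_3 = 4.
so x = [1; 1, 5, 4].
Convergents (p_i = a_i*p_{i-1} + p_{i-2}, q_i = a_i*q_{i-1} + q_{i-2} with p_{-2}=0, p_{-1}=1, q_{-2}=1, q_{-1}=0), until the denominator exceeds 5:
  i=0: a_0=1, p_0 = 1*1 + 0 = 1, q_0 = 1*0 + 1 = 1.
  i=1: a_1=1, p_1 = 1*1 + 1 = 2, q_1 = 1*1 + 0 = 1.
  i=2: a_2=5, p_2 = 5*2 + 1 = 11, q_2 = 5*1 + 1 = 6.
q_2 = 6 > 5, so the last convergent with denominator <= 5 is p_1/q_1 = 2/1.
The closest fraction with denominator <= 5 is either p_1/q_1 or the intermediate fraction (k*p_1 + p_0)/(k*q_1 + q_0) with the largest k >= 1 whose denominator stays <= 5; these approach x as k grows, and every other convergent or intermediate fraction in range is farther away.
Largest k: floor((5 - q_0)/q_1) = floor((5 - 1)/1) = 4.
That gives (4*2 + 1)/(4*1 + 1) = 9/5.
Compare the errors: |x - 2/1| = |46*1 - 2*25|/(25*1) = 4/25, and |x - 9/5| = |46*5 - 9*25|/(25*5) = 5/125.
Cross-multiplying, 5*25 = 125 < 500 = 4*125, so 5/125 is smaller: the intermediate fraction 9/5 is closer to x than 2/1.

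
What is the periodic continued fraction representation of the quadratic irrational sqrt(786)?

Write x_i = (sqrt(786) + m_i)/d_i with (m_0, d_0) = (0, 1). a_0 = floor(sqrt(786)) = 28, since 28^2 = 784 <= 786 < 841 = 29^2.
Iterate m_{i+1} = d_i*a_i - m_i, d_{i+1} = (786 - m_{i+1}^2)/d_i, a_{i+1} = floor((a_0 + m_{i+1})/d_{i+1}):
  m_1 = 1*28 - 0 = 28, d_1 = (786 - 28^2)/1 = 2/1 = 2, a_1 = floor((28 + 28)/2) = 28.
  m_2 = 2*28 - 28 = 28, d_2 = (786 - 28^2)/2 = 2/2 = 1, a_2 = floor((28 + 28)/1) = 56.
  m_3 = 1*56 - 28 = 28, d_3 = (786 - 28^2)/1 = 2/1 = 2: (m_3, d_3) = (m_1, d_1) = (28, 2), so from here the quotients repeat a_1, a_2; the period length is 2.
Hence the expansion of sqrt(786) is a_0 = 28 followed by the repeating block 28, 56 (period 2).

[28; (28, 56)]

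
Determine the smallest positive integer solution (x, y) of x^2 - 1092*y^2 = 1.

First expand sqrt(1092) as a continued fraction. With x_i = (sqrt(1092) + m_i)/d_i and (m_0, d_0) = (0, 1): a_0 = floor(sqrt(1092)) = 33, since 33^2 = 1089 <= 1092 < 1156 = 34^2.
Iterate m_{i+1} = d_i*a_i - m_i, d_{i+1} = (1092 - m_{i+1}^2)/d_i, a_{i+1} = floor((a_0 + m_{i+1})/d_{i+1}):
  m_1 = 1*33 - 0 = 33, d_1 = (1092 - 33^2)/1 = 3/1 = 3, a_1 = floor((33 + 33)/3) = 22.
  m_2 = 3*22 - 33 = 33, d_2 = (1092 - 33^2)/3 = 3/3 = 1, a_2 = floor((33 + 33)/1) = 66.
  m_3 = 1*66 - 33 = 33, d_3 = (1092 - 33^2)/1 = 3/1 = 3: (m_3, d_3) = (m_1, d_1) = (33, 3), so from here the quotients repeat a_1, a_2; the period length is 2.
So sqrt(1092) = [33; (22, 66)] with period length k = 2.
k is even, so the fundamental solution of x^2 - 1092y^2 = 1 is (p_{k-1}, q_{k-1}) = (p_1, q_1); compute convergents through index 1.
Convergents (p_i = a_i*p_{i-1} + p_{i-2}, q_i = a_i*q_{i-1} + q_{i-2} with p_{-2}=0, p_{-1}=1, q_{-2}=1, q_{-1}=0):
  i=0: a_0=33, p_0 = 33*1 + 0 = 33, q_0 = 33*0 + 1 = 1.
  i=1: a_1=22, p_1 = 22*33 + 1 = 727, q_1 = 22*1 + 0 = 22.
Check: 727^2 - 1092*22^2 = 528529 - 528528 = 1, so (x, y) = (727, 22) solves the equation, and by the theorem it is the least positive solution.

(x, y) = (727, 22)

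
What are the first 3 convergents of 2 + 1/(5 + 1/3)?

2/1, 11/5, 35/16

Using the convergent recurrence p_i = a_i*p_{i-1} + p_{i-2}, q_i = a_i*q_{i-1} + q_{i-2} with p_{-2}=0, p_{-1}=1, q_{-2}=1, q_{-1}=0:
  i=0: a_0=2, p_0 = 2*1 + 0 = 2, q_0 = 2*0 + 1 = 1.
  i=1: a_1=5, p_1 = 5*2 + 1 = 11, q_1 = 5*1 + 0 = 5.
  i=2: a_2=3, p_2 = 3*11 + 2 = 35, q_2 = 3*5 + 1 = 16.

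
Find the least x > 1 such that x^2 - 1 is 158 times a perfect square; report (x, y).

(x, y) = (7743, 616)

First expand sqrt(158) as a continued fraction. With x_i = (sqrt(158) + m_i)/d_i and (m_0, d_0) = (0, 1): a_0 = floor(sqrt(158)) = 12, since 12^2 = 144 <= 158 < 169 = 13^2.
Iterate m_{i+1} = d_i*a_i - m_i, d_{i+1} = (158 - m_{i+1}^2)/d_i, a_{i+1} = floor((a_0 + m_{i+1})/d_{i+1}):
  m_1 = 1*12 - 0 = 12, d_1 = (158 - 12^2)/1 = 14/1 = 14, a_1 = floor((12 + 12)/14) = 1.
  m_2 = 14*1 - 12 = 2, d_2 = (158 - 2^2)/14 = 154/14 = 11, a_2 = floor((12 + 2)/11) = 1.
  m_3 = 11*1 - 2 = 9, d_3 = (158 - 9^2)/11 = 77/11 = 7, a_3 = floor((12 + 9)/7) = 3.
  m_4 = 7*3 - 9 = 12, d_4 = (158 - 12^2)/7 = 14/7 = 2, a_4 = floor((12 + 12)/2) = 12.
  m_5 = 2*12 - 12 = 12, d_5 = (158 - 12^2)/2 = 14/2 = 7, a_5 = floor((12 + 12)/7) = 3.
  m_6 = 7*3 - 12 = 9, d_6 = (158 - 9^2)/7 = 77/7 = 11, a_6 = floor((12 + 9)/11) = 1.
  m_7 = 11*1 - 9 = 2, d_7 = (158 - 2^2)/11 = 154/11 = 14, a_7 = floor((12 + 2)/14) = 1.
  m_8 = 14*1 - 2 = 12, d_8 = (158 - 12^2)/14 = 14/14 = 1, a_8 = floor((12 + 12)/1) = 24.
  m_9 = 1*24 - 12 = 12, d_9 = (158 - 12^2)/1 = 14/1 = 14: (m_9, d_9) = (m_1, d_1) = (12, 14), so from here the quotients repeat a_1, ..., a_8; the period length is 8.
So sqrt(158) = [12; (1, 1, 3, 12, 3, 1, 1, 24)] with period length k = 8.
k is even, so the fundamental solution of x^2 - 158y^2 = 1 is (p_{k-1}, q_{k-1}) = (p_7, q_7); compute convergents through index 7.
Convergents (p_i = a_i*p_{i-1} + p_{i-2}, q_i = a_i*q_{i-1} + q_{i-2} with p_{-2}=0, p_{-1}=1, q_{-2}=1, q_{-1}=0):
  i=0: a_0=12, p_0 = 12*1 + 0 = 12, q_0 = 12*0 + 1 = 1.
  i=1: a_1=1, p_1 = 1*12 + 1 = 13, q_1 = 1*1 + 0 = 1.
  i=2: a_2=1, p_2 = 1*13 + 12 = 25, q_2 = 1*1 + 1 = 2.
  i=3: a_3=3, p_3 = 3*25 + 13 = 88, q_3 = 3*2 + 1 = 7.
  i=4: a_4=12, p_4 = 12*88 + 25 = 1081, q_4 = 12*7 + 2 = 86.
  i=5: a_5=3, p_5 = 3*1081 + 88 = 3331, q_5 = 3*86 + 7 = 265.
  i=6: a_6=1, p_6 = 1*3331 + 1081 = 4412, q_6 = 1*265 + 86 = 351.
  i=7: a_7=1, p_7 = 1*4412 + 3331 = 7743, q_7 = 1*351 + 265 = 616.
Check: 7743^2 - 158*616^2 = 59954049 - 59954048 = 1, so (x, y) = (7743, 616) solves the equation, and by the theorem it is the least positive solution.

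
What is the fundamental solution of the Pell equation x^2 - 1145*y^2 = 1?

(x, y) = (3135009, 92648)

First expand sqrt(1145) as a continued fraction. With x_i = (sqrt(1145) + m_i)/d_i and (m_0, d_0) = (0, 1): a_0 = floor(sqrt(1145)) = 33, since 33^2 = 1089 <= 1145 < 1156 = 34^2.
Iterate m_{i+1} = d_i*a_i - m_i, d_{i+1} = (1145 - m_{i+1}^2)/d_i, a_{i+1} = floor((a_0 + m_{i+1})/d_{i+1}):
  m_1 = 1*33 - 0 = 33, d_1 = (1145 - 33^2)/1 = 56/1 = 56, a_1 = floor((33 + 33)/56) = 1.
  m_2 = 56*1 - 33 = 23, d_2 = (1145 - 23^2)/56 = 616/56 = 11, a_2 = floor((33 + 23)/11) = 5.
  m_3 = 11*5 - 23 = 32, d_3 = (1145 - 32^2)/11 = 121/11 = 11, a_3 = floor((33 + 32)/11) = 5.
  m_4 = 11*5 - 32 = 23, d_4 = (1145 - 23^2)/11 = 616/11 = 56, a_4 = floor((33 + 23)/56) = 1.
  m_5 = 56*1 - 23 = 33, d_5 = (1145 - 33^2)/56 = 56/56 = 1, a_5 = floor((33 + 33)/1) = 66.
  m_6 = 1*66 - 33 = 33, d_6 = (1145 - 33^2)/1 = 56/1 = 56: (m_6, d_6) = (m_1, d_1) = (33, 56), so from here the quotients repeat a_1, ..., a_5; the period length is 5.
So sqrt(1145) = [33; (1, 5, 5, 1, 66)] with period length k = 5.
k is odd, so (p_{k-1}, q_{k-1}) only solves x^2 - 1145y^2 = -1 and the fundamental solution of x^2 - 1145y^2 = 1 is (p_{2k-1}, q_{2k-1}) = (p_9, q_9); compute convergents through index 9, running through the period twice.
Convergents (p_i = a_i*p_{i-1} + p_{i-2}, q_i = a_i*q_{i-1} + q_{i-2} with p_{-2}=0, p_{-1}=1, q_{-2}=1, q_{-1}=0):
  i=0: a_0=33, p_0 = 33*1 + 0 = 33, q_0 = 33*0 + 1 = 1.
  i=1: a_1=1, p_1 = 1*33 + 1 = 34, q_1 = 1*1 + 0 = 1.
  i=2: a_2=5, p_2 = 5*34 + 33 = 203, q_2 = 5*1 + 1 = 6.
  i=3: a_3=5, p_3 = 5*203 + 34 = 1049, q_3 = 5*6 + 1 = 31.
  i=4: a_4=1, p_4 = 1*1049 + 203 = 1252, q_4 = 1*31 + 6 = 37.
  i=5: a_5=66, p_5 = 66*1252 + 1049 = 83681, q_5 = 66*37 + 31 = 2473.
  i=6: a_6=1, p_6 = 1*83681 + 1252 = 84933, q_6 = 1*2473 + 37 = 2510.
  i=7: a_7=5, p_7 = 5*84933 + 83681 = 508346, q_7 = 5*2510 + 2473 = 15023.
  i=8: a_8=5, p_8 = 5*508346 + 84933 = 2626663, q_8 = 5*15023 + 2510 = 77625.
  i=9: a_9=1, p_9 = 1*2626663 + 508346 = 3135009, q_9 = 1*77625 + 15023 = 92648.
Indeed p_4^2 - 1145*q_4^2 = 1567504 - 1567505 = -1, not +1.
Check: 3135009^2 - 1145*92648^2 = 9828281430081 - 9828281430080 = 1, so (x, y) = (3135009, 92648) solves the equation, and by the theorem it is the least positive solution.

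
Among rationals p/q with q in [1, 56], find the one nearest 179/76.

Expand x = 179/76 as a continued fraction with the Euclidean algorithm:
  179 = 2*76 + 27, so a_0 = 2.
  76 = 2*27 + 22, so a_1 = 2.
  27 = 1*22 + 5, so a_2 = 1.
  22 = 4*5 + 2, so a_3 = 4.
  5 = 2*2 + 1, so a_4 = 2.
  2 = 2*1 + 0, so a_5 = 2.
so x = [2; 2, 1, 4, 2, 2].
Convergents (p_i = a_i*p_{i-1} + p_{i-2}, q_i = a_i*q_{i-1} + q_{i-2} with p_{-2}=0, p_{-1}=1, q_{-2}=1, q_{-1}=0), until the denominator exceeds 56:
  i=0: a_0=2, p_0 = 2*1 + 0 = 2, q_0 = 2*0 + 1 = 1.
  i=1: a_1=2, p_1 = 2*2 + 1 = 5, q_1 = 2*1 + 0 = 2.
  i=2: a_2=1, p_2 = 1*5 + 2 = 7, q_2 = 1*2 + 1 = 3.
  i=3: a_3=4, p_3 = 4*7 + 5 = 33, q_3 = 4*3 + 2 = 14.
  i=4: a_4=2, p_4 = 2*33 + 7 = 73, q_4 = 2*14 + 3 = 31.
  i=5: a_5=2, p_5 = 2*73 + 33 = 179, q_5 = 2*31 + 14 = 76.
q_5 = 76 > 56, so the last convergent with denominator <= 56 is p_4/q_4 = 73/31.
The closest fraction with denominator <= 56 is either p_4/q_4 or the intermediate fraction (k*p_4 + p_3)/(k*q_4 + q_3) with the largest k >= 1 whose denominator stays <= 56; these approach x as k grows, and every other convergent or intermediate fraction in range is farther away.
Largest k: floor((56 - q_3)/q_4) = floor((56 - 14)/31) = 1.
That gives (1*73 + 33)/(1*31 + 14) = 106/45.
Compare the errors: |x - 73/31| = |179*31 - 73*76|/(76*31) = 1/2356, and |x - 106/45| = |179*45 - 106*76|/(76*45) = 1/3420.
Cross-multiplying, 1*2356 = 2356 < 3420 = 1*3420, so 1/3420 is smaller: the intermediate fraction 106/45 is closer to x than 73/31.

106/45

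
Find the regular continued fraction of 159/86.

Run the Euclidean algorithm on 159 and 86; the successive quotients are the partial quotients a_0, a_1, ... (each step inverts the fractional part left over by the previous one):
  159 = 1*86 + 73, so a_0 = 1.
  86 = 1*73 + 13, so a_1 = 1.
  73 = 5*13 + 8, so a_2 = 5.
  13 = 1*8 + 5, so a_3 = 1.
  8 = 1*5 + 3, so a_4 = 1.
  5 = 1*3 + 2, so a_5 = 1.
  3 = 1*2 + 1, so a_6 = 1.
  2 = 2*1 + 0, so a_7 = 2.
The remainder reaches 0 after 8 divisions, so the expansion has 8 partial quotients, read off in order.

[1; 1, 5, 1, 1, 1, 1, 2]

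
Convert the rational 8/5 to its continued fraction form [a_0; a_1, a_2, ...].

Run the Euclidean algorithm on 8 and 5; the successive quotients are the partial quotients a_0, a_1, ... (each step inverts the fractional part left over by the previous one):
  8 = 1*5 + 3, so a_0 = 1.
  5 = 1*3 + 2, so a_1 = 1.
  3 = 1*2 + 1, so a_2 = 1.
  2 = 2*1 + 0, so a_3 = 2.
The remainder reaches 0 after 4 divisions, so the expansion has 4 partial quotients, read off in order.

[1; 1, 1, 2]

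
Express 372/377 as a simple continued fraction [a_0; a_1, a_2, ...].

[0; 1, 74, 2, 2]

Run the Euclidean algorithm on 372 and 377; the successive quotients are the partial quotients a_0, a_1, ... (each step inverts the fractional part left over by the previous one):
  372 = 0*377 + 372, so a_0 = 0.
  377 = 1*372 + 5, so a_1 = 1.
  372 = 74*5 + 2, so a_2 = 74.
  5 = 2*2 + 1, so a_3 = 2.
  2 = 2*1 + 0, so a_4 = 2.
The remainder reaches 0 after 5 divisions, so the expansion has 5 partial quotients, read off in order.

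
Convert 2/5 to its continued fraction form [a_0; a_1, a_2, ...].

[0; 2, 2]

Run the Euclidean algorithm on 2 and 5; the successive quotients are the partial quotients a_0, a_1, ... (each step inverts the fractional part left over by the previous one):
  2 = 0*5 + 2, so a_0 = 0.
  5 = 2*2 + 1, so a_1 = 2.
  2 = 2*1 + 0, so a_2 = 2.
The remainder reaches 0 after 3 divisions, so the expansion has 3 partial quotients, read off in order.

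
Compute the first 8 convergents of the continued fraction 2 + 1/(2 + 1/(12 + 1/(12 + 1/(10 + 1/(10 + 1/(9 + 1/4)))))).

Using the convergent recurrence p_i = a_i*p_{i-1} + p_{i-2}, q_i = a_i*q_{i-1} + q_{i-2} with p_{-2}=0, p_{-1}=1, q_{-2}=1, q_{-1}=0:
  i=0: a_0=2, p_0 = 2*1 + 0 = 2, q_0 = 2*0 + 1 = 1.
  i=1: a_1=2, p_1 = 2*2 + 1 = 5, q_1 = 2*1 + 0 = 2.
  i=2: a_2=12, p_2 = 12*5 + 2 = 62, q_2 = 12*2 + 1 = 25.
  i=3: a_3=12, p_3 = 12*62 + 5 = 749, q_3 = 12*25 + 2 = 302.
  i=4: a_4=10, p_4 = 10*749 + 62 = 7552, q_4 = 10*302 + 25 = 3045.
  i=5: a_5=10, p_5 = 10*7552 + 749 = 76269, q_5 = 10*3045 + 302 = 30752.
  i=6: a_6=9, p_6 = 9*76269 + 7552 = 693973, q_6 = 9*30752 + 3045 = 279813.
  i=7: a_7=4, p_7 = 4*693973 + 76269 = 2852161, q_7 = 4*279813 + 30752 = 1150004.

2/1, 5/2, 62/25, 749/302, 7552/3045, 76269/30752, 693973/279813, 2852161/1150004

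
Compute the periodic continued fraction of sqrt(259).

Write x_i = (sqrt(259) + m_i)/d_i with (m_0, d_0) = (0, 1). a_0 = floor(sqrt(259)) = 16, since 16^2 = 256 <= 259 < 289 = 17^2.
Iterate m_{i+1} = d_i*a_i - m_i, d_{i+1} = (259 - m_{i+1}^2)/d_i, a_{i+1} = floor((a_0 + m_{i+1})/d_{i+1}):
  m_1 = 1*16 - 0 = 16, d_1 = (259 - 16^2)/1 = 3/1 = 3, a_1 = floor((16 + 16)/3) = 10.
  m_2 = 3*10 - 16 = 14, d_2 = (259 - 14^2)/3 = 63/3 = 21, a_2 = floor((16 + 14)/21) = 1.
  m_3 = 21*1 - 14 = 7, d_3 = (259 - 7^2)/21 = 210/21 = 10, a_3 = floor((16 + 7)/10) = 2.
  m_4 = 10*2 - 7 = 13, d_4 = (259 - 13^2)/10 = 90/10 = 9, a_4 = floor((16 + 13)/9) = 3.
  m_5 = 9*3 - 13 = 14, d_5 = (259 - 14^2)/9 = 63/9 = 7, a_5 = floor((16 + 14)/7) = 4.
  m_6 = 7*4 - 14 = 14, d_6 = (259 - 14^2)/7 = 63/7 = 9, a_6 = floor((16 + 14)/9) = 3.
  m_7 = 9*3 - 14 = 13, d_7 = (259 - 13^2)/9 = 90/9 = 10, a_7 = floor((16 + 13)/10) = 2.
  m_8 = 10*2 - 13 = 7, d_8 = (259 - 7^2)/10 = 210/10 = 21, a_8 = floor((16 + 7)/21) = 1.
  m_9 = 21*1 - 7 = 14, d_9 = (259 - 14^2)/21 = 63/21 = 3, a_9 = floor((16 + 14)/3) = 10.
  m_10 = 3*10 - 14 = 16, d_10 = (259 - 16^2)/3 = 3/3 = 1, a_10 = floor((16 + 16)/1) = 32.
  m_11 = 1*32 - 16 = 16, d_11 = (259 - 16^2)/1 = 3/1 = 3: (m_11, d_11) = (m_1, d_1) = (16, 3), so from here the quotients repeat a_1, ..., a_10; the period length is 10.
Hence the expansion of sqrt(259) is a_0 = 16 followed by the repeating block 10, 1, 2, 3, 4, 3, 2, 1, 10, 32 (period 10).

[16; (10, 1, 2, 3, 4, 3, 2, 1, 10, 32)]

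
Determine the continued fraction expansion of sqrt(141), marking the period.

Write x_i = (sqrt(141) + m_i)/d_i with (m_0, d_0) = (0, 1). a_0 = floor(sqrt(141)) = 11, since 11^2 = 121 <= 141 < 144 = 12^2.
Iterate m_{i+1} = d_i*a_i - m_i, d_{i+1} = (141 - m_{i+1}^2)/d_i, a_{i+1} = floor((a_0 + m_{i+1})/d_{i+1}):
  m_1 = 1*11 - 0 = 11, d_1 = (141 - 11^2)/1 = 20/1 = 20, a_1 = floor((11 + 11)/20) = 1.
  m_2 = 20*1 - 11 = 9, d_2 = (141 - 9^2)/20 = 60/20 = 3, a_2 = floor((11 + 9)/3) = 6.
  m_3 = 3*6 - 9 = 9, d_3 = (141 - 9^2)/3 = 60/3 = 20, a_3 = floor((11 + 9)/20) = 1.
  m_4 = 20*1 - 9 = 11, d_4 = (141 - 11^2)/20 = 20/20 = 1, a_4 = floor((11 + 11)/1) = 22.
  m_5 = 1*22 - 11 = 11, d_5 = (141 - 11^2)/1 = 20/1 = 20: (m_5, d_5) = (m_1, d_1) = (11, 20), so from here the quotients repeat a_1, ..., a_4; the period length is 4.
Hence the expansion of sqrt(141) is a_0 = 11 followed by the repeating block 1, 6, 1, 22 (period 4).

[11; (1, 6, 1, 22)]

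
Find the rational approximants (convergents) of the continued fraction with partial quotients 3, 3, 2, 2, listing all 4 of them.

Using the convergent recurrence p_i = a_i*p_{i-1} + p_{i-2}, q_i = a_i*q_{i-1} + q_{i-2} with p_{-2}=0, p_{-1}=1, q_{-2}=1, q_{-1}=0:
  i=0: a_0=3, p_0 = 3*1 + 0 = 3, q_0 = 3*0 + 1 = 1.
  i=1: a_1=3, p_1 = 3*3 + 1 = 10, q_1 = 3*1 + 0 = 3.
  i=2: a_2=2, p_2 = 2*10 + 3 = 23, q_2 = 2*3 + 1 = 7.
  i=3: a_3=2, p_3 = 2*23 + 10 = 56, q_3 = 2*7 + 3 = 17.

3/1, 10/3, 23/7, 56/17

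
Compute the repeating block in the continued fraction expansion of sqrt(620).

[24; (1, 8, 1, 48)]

Write x_i = (sqrt(620) + m_i)/d_i with (m_0, d_0) = (0, 1). a_0 = floor(sqrt(620)) = 24, since 24^2 = 576 <= 620 < 625 = 25^2.
Iterate m_{i+1} = d_i*a_i - m_i, d_{i+1} = (620 - m_{i+1}^2)/d_i, a_{i+1} = floor((a_0 + m_{i+1})/d_{i+1}):
  m_1 = 1*24 - 0 = 24, d_1 = (620 - 24^2)/1 = 44/1 = 44, a_1 = floor((24 + 24)/44) = 1.
  m_2 = 44*1 - 24 = 20, d_2 = (620 - 20^2)/44 = 220/44 = 5, a_2 = floor((24 + 20)/5) = 8.
  m_3 = 5*8 - 20 = 20, d_3 = (620 - 20^2)/5 = 220/5 = 44, a_3 = floor((24 + 20)/44) = 1.
  m_4 = 44*1 - 20 = 24, d_4 = (620 - 24^2)/44 = 44/44 = 1, a_4 = floor((24 + 24)/1) = 48.
  m_5 = 1*48 - 24 = 24, d_5 = (620 - 24^2)/1 = 44/1 = 44: (m_5, d_5) = (m_1, d_1) = (24, 44), so from here the quotients repeat a_1, ..., a_4; the period length is 4.
Hence the expansion of sqrt(620) is a_0 = 24 followed by the repeating block 1, 8, 1, 48 (period 4).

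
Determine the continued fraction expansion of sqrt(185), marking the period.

[13; (1, 1, 1, 1, 26)]

Write x_i = (sqrt(185) + m_i)/d_i with (m_0, d_0) = (0, 1). a_0 = floor(sqrt(185)) = 13, since 13^2 = 169 <= 185 < 196 = 14^2.
Iterate m_{i+1} = d_i*a_i - m_i, d_{i+1} = (185 - m_{i+1}^2)/d_i, a_{i+1} = floor((a_0 + m_{i+1})/d_{i+1}):
  m_1 = 1*13 - 0 = 13, d_1 = (185 - 13^2)/1 = 16/1 = 16, a_1 = floor((13 + 13)/16) = 1.
  m_2 = 16*1 - 13 = 3, d_2 = (185 - 3^2)/16 = 176/16 = 11, a_2 = floor((13 + 3)/11) = 1.
  m_3 = 11*1 - 3 = 8, d_3 = (185 - 8^2)/11 = 121/11 = 11, a_3 = floor((13 + 8)/11) = 1.
  m_4 = 11*1 - 8 = 3, d_4 = (185 - 3^2)/11 = 176/11 = 16, a_4 = floor((13 + 3)/16) = 1.
  m_5 = 16*1 - 3 = 13, d_5 = (185 - 13^2)/16 = 16/16 = 1, a_5 = floor((13 + 13)/1) = 26.
  m_6 = 1*26 - 13 = 13, d_6 = (185 - 13^2)/1 = 16/1 = 16: (m_6, d_6) = (m_1, d_1) = (13, 16), so from here the quotients repeat a_1, ..., a_5; the period length is 5.
Hence the expansion of sqrt(185) is a_0 = 13 followed by the repeating block 1, 1, 1, 1, 26 (period 5).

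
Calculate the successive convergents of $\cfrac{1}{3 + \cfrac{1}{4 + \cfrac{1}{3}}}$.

0/1, 1/3, 4/13, 13/42

Using the convergent recurrence p_i = a_i*p_{i-1} + p_{i-2}, q_i = a_i*q_{i-1} + q_{i-2} with p_{-2}=0, p_{-1}=1, q_{-2}=1, q_{-1}=0:
  i=0: a_0=0, p_0 = 0*1 + 0 = 0, q_0 = 0*0 + 1 = 1.
  i=1: a_1=3, p_1 = 3*0 + 1 = 1, q_1 = 3*1 + 0 = 3.
  i=2: a_2=4, p_2 = 4*1 + 0 = 4, q_2 = 4*3 + 1 = 13.
  i=3: a_3=3, p_3 = 3*4 + 1 = 13, q_3 = 3*13 + 3 = 42.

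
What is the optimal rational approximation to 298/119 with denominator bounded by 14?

5/2

Expand x = 298/119 as a continued fraction with the Euclidean algorithm:
  298 = 2*119 + 60, so a_0 = 2.
  119 = 1*60 + 59, so a_1 = 1.
  60 = 1*59 + 1, so a_2 = 1.
  59 = 59*1 + 0, so a_3 = 59.
so x = [2; 1, 1, 59].
Convergents (p_i = a_i*p_{i-1} + p_{i-2}, q_i = a_i*q_{i-1} + q_{i-2} with p_{-2}=0, p_{-1}=1, q_{-2}=1, q_{-1}=0), until the denominator exceeds 14:
  i=0: a_0=2, p_0 = 2*1 + 0 = 2, q_0 = 2*0 + 1 = 1.
  i=1: a_1=1, p_1 = 1*2 + 1 = 3, q_1 = 1*1 + 0 = 1.
  i=2: a_2=1, p_2 = 1*3 + 2 = 5, q_2 = 1*1 + 1 = 2.
  i=3: a_3=59, p_3 = 59*5 + 3 = 298, q_3 = 59*2 + 1 = 119.
q_3 = 119 > 14, so the last convergent with denominator <= 14 is p_2/q_2 = 5/2.
The closest fraction with denominator <= 14 is either p_2/q_2 or the intermediate fraction (k*p_2 + p_1)/(k*q_2 + q_1) with the largest k >= 1 whose denominator stays <= 14; these approach x as k grows, and every other convergent or intermediate fraction in range is farther away.
Largest k: floor((14 - q_1)/q_2) = floor((14 - 1)/2) = 6.
That gives (6*5 + 3)/(6*2 + 1) = 33/13.
Compare the errors: |x - 5/2| = |298*2 - 5*119|/(119*2) = 1/238, and |x - 33/13| = |298*13 - 33*119|/(119*13) = 53/1547.
Cross-multiplying, 1*1547 = 1547 < 12614 = 53*238, so 1/238 is smaller: the convergent 5/2 is closer to x than 33/13.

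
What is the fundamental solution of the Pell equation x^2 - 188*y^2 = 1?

(x, y) = (4607, 336)

First expand sqrt(188) as a continued fraction. With x_i = (sqrt(188) + m_i)/d_i and (m_0, d_0) = (0, 1): a_0 = floor(sqrt(188)) = 13, since 13^2 = 169 <= 188 < 196 = 14^2.
Iterate m_{i+1} = d_i*a_i - m_i, d_{i+1} = (188 - m_{i+1}^2)/d_i, a_{i+1} = floor((a_0 + m_{i+1})/d_{i+1}):
  m_1 = 1*13 - 0 = 13, d_1 = (188 - 13^2)/1 = 19/1 = 19, a_1 = floor((13 + 13)/19) = 1.
  m_2 = 19*1 - 13 = 6, d_2 = (188 - 6^2)/19 = 152/19 = 8, a_2 = floor((13 + 6)/8) = 2.
  m_3 = 8*2 - 6 = 10, d_3 = (188 - 10^2)/8 = 88/8 = 11, a_3 = floor((13 + 10)/11) = 2.
  m_4 = 11*2 - 10 = 12, d_4 = (188 - 12^2)/11 = 44/11 = 4, a_4 = floor((13 + 12)/4) = 6.
  m_5 = 4*6 - 12 = 12, d_5 = (188 - 12^2)/4 = 44/4 = 11, a_5 = floor((13 + 12)/11) = 2.
  m_6 = 11*2 - 12 = 10, d_6 = (188 - 10^2)/11 = 88/11 = 8, a_6 = floor((13 + 10)/8) = 2.
  m_7 = 8*2 - 10 = 6, d_7 = (188 - 6^2)/8 = 152/8 = 19, a_7 = floor((13 + 6)/19) = 1.
  m_8 = 19*1 - 6 = 13, d_8 = (188 - 13^2)/19 = 19/19 = 1, a_8 = floor((13 + 13)/1) = 26.
  m_9 = 1*26 - 13 = 13, d_9 = (188 - 13^2)/1 = 19/1 = 19: (m_9, d_9) = (m_1, d_1) = (13, 19), so from here the quotients repeat a_1, ..., a_8; the period length is 8.
So sqrt(188) = [13; (1, 2, 2, 6, 2, 2, 1, 26)] with period length k = 8.
k is even, so the fundamental solution of x^2 - 188y^2 = 1 is (p_{k-1}, q_{k-1}) = (p_7, q_7); compute convergents through index 7.
Convergents (p_i = a_i*p_{i-1} + p_{i-2}, q_i = a_i*q_{i-1} + q_{i-2} with p_{-2}=0, p_{-1}=1, q_{-2}=1, q_{-1}=0):
  i=0: a_0=13, p_0 = 13*1 + 0 = 13, q_0 = 13*0 + 1 = 1.
  i=1: a_1=1, p_1 = 1*13 + 1 = 14, q_1 = 1*1 + 0 = 1.
  i=2: a_2=2, p_2 = 2*14 + 13 = 41, q_2 = 2*1 + 1 = 3.
  i=3: a_3=2, p_3 = 2*41 + 14 = 96, q_3 = 2*3 + 1 = 7.
  i=4: a_4=6, p_4 = 6*96 + 41 = 617, q_4 = 6*7 + 3 = 45.
  i=5: a_5=2, p_5 = 2*617 + 96 = 1330, q_5 = 2*45 + 7 = 97.
  i=6: a_6=2, p_6 = 2*1330 + 617 = 3277, q_6 = 2*97 + 45 = 239.
  i=7: a_7=1, p_7 = 1*3277 + 1330 = 4607, q_7 = 1*239 + 97 = 336.
Check: 4607^2 - 188*336^2 = 21224449 - 21224448 = 1, so (x, y) = (4607, 336) solves the equation, and by the theorem it is the least positive solution.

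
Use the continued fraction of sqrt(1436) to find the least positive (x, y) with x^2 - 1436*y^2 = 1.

(x, y) = (259199, 6840)

First expand sqrt(1436) as a continued fraction. With x_i = (sqrt(1436) + m_i)/d_i and (m_0, d_0) = (0, 1): a_0 = floor(sqrt(1436)) = 37, since 37^2 = 1369 <= 1436 < 1444 = 38^2.
Iterate m_{i+1} = d_i*a_i - m_i, d_{i+1} = (1436 - m_{i+1}^2)/d_i, a_{i+1} = floor((a_0 + m_{i+1})/d_{i+1}):
  m_1 = 1*37 - 0 = 37, d_1 = (1436 - 37^2)/1 = 67/1 = 67, a_1 = floor((37 + 37)/67) = 1.
  m_2 = 67*1 - 37 = 30, d_2 = (1436 - 30^2)/67 = 536/67 = 8, a_2 = floor((37 + 30)/8) = 8.
  m_3 = 8*8 - 30 = 34, d_3 = (1436 - 34^2)/8 = 280/8 = 35, a_3 = floor((37 + 34)/35) = 2.
  m_4 = 35*2 - 34 = 36, d_4 = (1436 - 36^2)/35 = 140/35 = 4, a_4 = floor((37 + 36)/4) = 18.
  m_5 = 4*18 - 36 = 36, d_5 = (1436 - 36^2)/4 = 140/4 = 35, a_5 = floor((37 + 36)/35) = 2.
  m_6 = 35*2 - 36 = 34, d_6 = (1436 - 34^2)/35 = 280/35 = 8, a_6 = floor((37 + 34)/8) = 8.
  m_7 = 8*8 - 34 = 30, d_7 = (1436 - 30^2)/8 = 536/8 = 67, a_7 = floor((37 + 30)/67) = 1.
  m_8 = 67*1 - 30 = 37, d_8 = (1436 - 37^2)/67 = 67/67 = 1, a_8 = floor((37 + 37)/1) = 74.
  m_9 = 1*74 - 37 = 37, d_9 = (1436 - 37^2)/1 = 67/1 = 67: (m_9, d_9) = (m_1, d_1) = (37, 67), so from here the quotients repeat a_1, ..., a_8; the period length is 8.
So sqrt(1436) = [37; (1, 8, 2, 18, 2, 8, 1, 74)] with period length k = 8.
k is even, so the fundamental solution of x^2 - 1436y^2 = 1 is (p_{k-1}, q_{k-1}) = (p_7, q_7); compute convergents through index 7.
Convergents (p_i = a_i*p_{i-1} + p_{i-2}, q_i = a_i*q_{i-1} + q_{i-2} with p_{-2}=0, p_{-1}=1, q_{-2}=1, q_{-1}=0):
  i=0: a_0=37, p_0 = 37*1 + 0 = 37, q_0 = 37*0 + 1 = 1.
  i=1: a_1=1, p_1 = 1*37 + 1 = 38, q_1 = 1*1 + 0 = 1.
  i=2: a_2=8, p_2 = 8*38 + 37 = 341, q_2 = 8*1 + 1 = 9.
  i=3: a_3=2, p_3 = 2*341 + 38 = 720, q_3 = 2*9 + 1 = 19.
  i=4: a_4=18, p_4 = 18*720 + 341 = 13301, q_4 = 18*19 + 9 = 351.
  i=5: a_5=2, p_5 = 2*13301 + 720 = 27322, q_5 = 2*351 + 19 = 721.
  i=6: a_6=8, p_6 = 8*27322 + 13301 = 231877, q_6 = 8*721 + 351 = 6119.
  i=7: a_7=1, p_7 = 1*231877 + 27322 = 259199, q_7 = 1*6119 + 721 = 6840.
Check: 259199^2 - 1436*6840^2 = 67184121601 - 67184121600 = 1, so (x, y) = (259199, 6840) solves the equation, and by the theorem it is the least positive solution.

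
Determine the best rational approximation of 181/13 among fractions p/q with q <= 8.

111/8

Expand x = 181/13 as a continued fraction with the Euclidean algorithm:
  181 = 13*13 + 12, so a_0 = 13.
  13 = 1*12 + 1, so a_1 = 1.
  12 = 12*1 + 0, so a_2 = 12.
so x = [13; 1, 12].
Convergents (p_i = a_i*p_{i-1} + p_{i-2}, q_i = a_i*q_{i-1} + q_{i-2} with p_{-2}=0, p_{-1}=1, q_{-2}=1, q_{-1}=0), until the denominator exceeds 8:
  i=0: a_0=13, p_0 = 13*1 + 0 = 13, q_0 = 13*0 + 1 = 1.
  i=1: a_1=1, p_1 = 1*13 + 1 = 14, q_1 = 1*1 + 0 = 1.
  i=2: a_2=12, p_2 = 12*14 + 13 = 181, q_2 = 12*1 + 1 = 13.
q_2 = 13 > 8, so the last convergent with denominator <= 8 is p_1/q_1 = 14/1.
The closest fraction with denominator <= 8 is either p_1/q_1 or the intermediate fraction (k*p_1 + p_0)/(k*q_1 + q_0) with the largest k >= 1 whose denominator stays <= 8; these approach x as k grows, and every other convergent or intermediate fraction in range is farther away.
Largest k: floor((8 - q_0)/q_1) = floor((8 - 1)/1) = 7.
That gives (7*14 + 13)/(7*1 + 1) = 111/8.
Compare the errors: |x - 14/1| = |181*1 - 14*13|/(13*1) = 1/13, and |x - 111/8| = |181*8 - 111*13|/(13*8) = 5/104.
Cross-multiplying, 5*13 = 65 < 104 = 1*104, so 5/104 is smaller: the intermediate fraction 111/8 is closer to x than 14/1.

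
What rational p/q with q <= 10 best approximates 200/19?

Expand x = 200/19 as a continued fraction with the Euclidean algorithm:
  200 = 10*19 + 10, so a_0 = 10.
  19 = 1*10 + 9, so a_1 = 1.
  10 = 1*9 + 1, so a_2 = 1.
  9 = 9*1 + 0, so a_3 = 9.
so x = [10; 1, 1, 9].
Convergents (p_i = a_i*p_{i-1} + p_{i-2}, q_i = a_i*q_{i-1} + q_{i-2} with p_{-2}=0, p_{-1}=1, q_{-2}=1, q_{-1}=0), until the denominator exceeds 10:
  i=0: a_0=10, p_0 = 10*1 + 0 = 10, q_0 = 10*0 + 1 = 1.
  i=1: a_1=1, p_1 = 1*10 + 1 = 11, q_1 = 1*1 + 0 = 1.
  i=2: a_2=1, p_2 = 1*11 + 10 = 21, q_2 = 1*1 + 1 = 2.
  i=3: a_3=9, p_3 = 9*21 + 11 = 200, q_3 = 9*2 + 1 = 19.
q_3 = 19 > 10, so the last convergent with denominator <= 10 is p_2/q_2 = 21/2.
The closest fraction with denominator <= 10 is either p_2/q_2 or the intermediate fraction (k*p_2 + p_1)/(k*q_2 + q_1) with the largest k >= 1 whose denominator stays <= 10; these approach x as k grows, and every other convergent or intermediate fraction in range is farther away.
Largest k: floor((10 - q_1)/q_2) = floor((10 - 1)/2) = 4.
That gives (4*21 + 11)/(4*2 + 1) = 95/9.
Compare the errors: |x - 21/2| = |200*2 - 21*19|/(19*2) = 1/38, and |x - 95/9| = |200*9 - 95*19|/(19*9) = 5/171.
Cross-multiplying, 1*171 = 171 < 190 = 5*38, so 1/38 is smaller: the convergent 21/2 is closer to x than 95/9.

21/2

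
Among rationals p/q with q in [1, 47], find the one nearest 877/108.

203/25

Expand x = 877/108 as a continued fraction with the Euclidean algorithm:
  877 = 8*108 + 13, so a_0 = 8.
  108 = 8*13 + 4, so a_1 = 8.
  13 = 3*4 + 1, so a_2 = 3.
  4 = 4*1 + 0, so a_3 = 4.
so x = [8; 8, 3, 4].
Convergents (p_i = a_i*p_{i-1} + p_{i-2}, q_i = a_i*q_{i-1} + q_{i-2} with p_{-2}=0, p_{-1}=1, q_{-2}=1, q_{-1}=0), until the denominator exceeds 47:
  i=0: a_0=8, p_0 = 8*1 + 0 = 8, q_0 = 8*0 + 1 = 1.
  i=1: a_1=8, p_1 = 8*8 + 1 = 65, q_1 = 8*1 + 0 = 8.
  i=2: a_2=3, p_2 = 3*65 + 8 = 203, q_2 = 3*8 + 1 = 25.
  i=3: a_3=4, p_3 = 4*203 + 65 = 877, q_3 = 4*25 + 8 = 108.
q_3 = 108 > 47, so the last convergent with denominator <= 47 is p_2/q_2 = 203/25.
The closest fraction with denominator <= 47 is either p_2/q_2 or the intermediate fraction (k*p_2 + p_1)/(k*q_2 + q_1) with the largest k >= 1 whose denominator stays <= 47; these approach x as k grows, and every other convergent or intermediate fraction in range is farther away.
Largest k: floor((47 - q_1)/q_2) = floor((47 - 8)/25) = 1.
That gives (1*203 + 65)/(1*25 + 8) = 268/33.
Compare the errors: |x - 203/25| = |877*25 - 203*108|/(108*25) = 1/2700, and |x - 268/33| = |877*33 - 268*108|/(108*33) = 3/3564.
Cross-multiplying, 1*3564 = 3564 < 8100 = 3*2700, so 1/2700 is smaller: the convergent 203/25 is closer to x than 268/33.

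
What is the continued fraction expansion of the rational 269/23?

Run the Euclidean algorithm on 269 and 23; the successive quotients are the partial quotients a_0, a_1, ... (each step inverts the fractional part left over by the previous one):
  269 = 11*23 + 16, so a_0 = 11.
  23 = 1*16 + 7, so a_1 = 1.
  16 = 2*7 + 2, so a_2 = 2.
  7 = 3*2 + 1, so a_3 = 3.
  2 = 2*1 + 0, so a_4 = 2.
The remainder reaches 0 after 5 divisions, so the expansion has 5 partial quotients, read off in order.

[11; 1, 2, 3, 2]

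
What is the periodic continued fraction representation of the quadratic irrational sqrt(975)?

[31; (4, 2, 4, 62)]

Write x_i = (sqrt(975) + m_i)/d_i with (m_0, d_0) = (0, 1). a_0 = floor(sqrt(975)) = 31, since 31^2 = 961 <= 975 < 1024 = 32^2.
Iterate m_{i+1} = d_i*a_i - m_i, d_{i+1} = (975 - m_{i+1}^2)/d_i, a_{i+1} = floor((a_0 + m_{i+1})/d_{i+1}):
  m_1 = 1*31 - 0 = 31, d_1 = (975 - 31^2)/1 = 14/1 = 14, a_1 = floor((31 + 31)/14) = 4.
  m_2 = 14*4 - 31 = 25, d_2 = (975 - 25^2)/14 = 350/14 = 25, a_2 = floor((31 + 25)/25) = 2.
  m_3 = 25*2 - 25 = 25, d_3 = (975 - 25^2)/25 = 350/25 = 14, a_3 = floor((31 + 25)/14) = 4.
  m_4 = 14*4 - 25 = 31, d_4 = (975 - 31^2)/14 = 14/14 = 1, a_4 = floor((31 + 31)/1) = 62.
  m_5 = 1*62 - 31 = 31, d_5 = (975 - 31^2)/1 = 14/1 = 14: (m_5, d_5) = (m_1, d_1) = (31, 14), so from here the quotients repeat a_1, ..., a_4; the period length is 4.
Hence the expansion of sqrt(975) is a_0 = 31 followed by the repeating block 4, 2, 4, 62 (period 4).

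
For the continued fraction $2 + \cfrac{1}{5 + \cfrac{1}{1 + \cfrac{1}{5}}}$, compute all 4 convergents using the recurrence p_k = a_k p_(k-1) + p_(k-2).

2/1, 11/5, 13/6, 76/35

Using the convergent recurrence p_i = a_i*p_{i-1} + p_{i-2}, q_i = a_i*q_{i-1} + q_{i-2} with p_{-2}=0, p_{-1}=1, q_{-2}=1, q_{-1}=0:
  i=0: a_0=2, p_0 = 2*1 + 0 = 2, q_0 = 2*0 + 1 = 1.
  i=1: a_1=5, p_1 = 5*2 + 1 = 11, q_1 = 5*1 + 0 = 5.
  i=2: a_2=1, p_2 = 1*11 + 2 = 13, q_2 = 1*5 + 1 = 6.
  i=3: a_3=5, p_3 = 5*13 + 11 = 76, q_3 = 5*6 + 5 = 35.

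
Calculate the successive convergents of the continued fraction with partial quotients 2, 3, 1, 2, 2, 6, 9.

Using the convergent recurrence p_i = a_i*p_{i-1} + p_{i-2}, q_i = a_i*q_{i-1} + q_{i-2} with p_{-2}=0, p_{-1}=1, q_{-2}=1, q_{-1}=0:
  i=0: a_0=2, p_0 = 2*1 + 0 = 2, q_0 = 2*0 + 1 = 1.
  i=1: a_1=3, p_1 = 3*2 + 1 = 7, q_1 = 3*1 + 0 = 3.
  i=2: a_2=1, p_2 = 1*7 + 2 = 9, q_2 = 1*3 + 1 = 4.
  i=3: a_3=2, p_3 = 2*9 + 7 = 25, q_3 = 2*4 + 3 = 11.
  i=4: a_4=2, p_4 = 2*25 + 9 = 59, q_4 = 2*11 + 4 = 26.
  i=5: a_5=6, p_5 = 6*59 + 25 = 379, q_5 = 6*26 + 11 = 167.
  i=6: a_6=9, p_6 = 9*379 + 59 = 3470, q_6 = 9*167 + 26 = 1529.

2/1, 7/3, 9/4, 25/11, 59/26, 379/167, 3470/1529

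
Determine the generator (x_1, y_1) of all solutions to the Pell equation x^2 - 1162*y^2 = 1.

First expand sqrt(1162) as a continued fraction. With x_i = (sqrt(1162) + m_i)/d_i and (m_0, d_0) = (0, 1): a_0 = floor(sqrt(1162)) = 34, since 34^2 = 1156 <= 1162 < 1225 = 35^2.
Iterate m_{i+1} = d_i*a_i - m_i, d_{i+1} = (1162 - m_{i+1}^2)/d_i, a_{i+1} = floor((a_0 + m_{i+1})/d_{i+1}):
  m_1 = 1*34 - 0 = 34, d_1 = (1162 - 34^2)/1 = 6/1 = 6, a_1 = floor((34 + 34)/6) = 11.
  m_2 = 6*11 - 34 = 32, d_2 = (1162 - 32^2)/6 = 138/6 = 23, a_2 = floor((34 + 32)/23) = 2.
  m_3 = 23*2 - 32 = 14, d_3 = (1162 - 14^2)/23 = 966/23 = 42, a_3 = floor((34 + 14)/42) = 1.
  m_4 = 42*1 - 14 = 28, d_4 = (1162 - 28^2)/42 = 378/42 = 9, a_4 = floor((34 + 28)/9) = 6.
  m_5 = 9*6 - 28 = 26, d_5 = (1162 - 26^2)/9 = 486/9 = 54, a_5 = floor((34 + 26)/54) = 1.
  m_6 = 54*1 - 26 = 28, d_6 = (1162 - 28^2)/54 = 378/54 = 7, a_6 = floor((34 + 28)/7) = 8.
  m_7 = 7*8 - 28 = 28, d_7 = (1162 - 28^2)/7 = 378/7 = 54, a_7 = floor((34 + 28)/54) = 1.
  m_8 = 54*1 - 28 = 26, d_8 = (1162 - 26^2)/54 = 486/54 = 9, a_8 = floor((34 + 26)/9) = 6.
  m_9 = 9*6 - 26 = 28, d_9 = (1162 - 28^2)/9 = 378/9 = 42, a_9 = floor((34 + 28)/42) = 1.
  m_10 = 42*1 - 28 = 14, d_10 = (1162 - 14^2)/42 = 966/42 = 23, a_10 = floor((34 + 14)/23) = 2.
  m_11 = 23*2 - 14 = 32, d_11 = (1162 - 32^2)/23 = 138/23 = 6, a_11 = floor((34 + 32)/6) = 11.
  m_12 = 6*11 - 32 = 34, d_12 = (1162 - 34^2)/6 = 6/6 = 1, a_12 = floor((34 + 34)/1) = 68.
  m_13 = 1*68 - 34 = 34, d_13 = (1162 - 34^2)/1 = 6/1 = 6: (m_13, d_13) = (m_1, d_1) = (34, 6), so from here the quotients repeat a_1, ..., a_12; the period length is 12.
So sqrt(1162) = [34; (11, 2, 1, 6, 1, 8, 1, 6, 1, 2, 11, 68)] with period length k = 12.
k is even, so the fundamental solution of x^2 - 1162y^2 = 1 is (p_{k-1}, q_{k-1}) = (p_11, q_11); compute convergents through index 11.
Convergents (p_i = a_i*p_{i-1} + p_{i-2}, q_i = a_i*q_{i-1} + q_{i-2} with p_{-2}=0, p_{-1}=1, q_{-2}=1, q_{-1}=0):
  i=0: a_0=34, p_0 = 34*1 + 0 = 34, q_0 = 34*0 + 1 = 1.
  i=1: a_1=11, p_1 = 11*34 + 1 = 375, q_1 = 11*1 + 0 = 11.
  i=2: a_2=2, p_2 = 2*375 + 34 = 784, q_2 = 2*11 + 1 = 23.
  i=3: a_3=1, p_3 = 1*784 + 375 = 1159, q_3 = 1*23 + 11 = 34.
  i=4: a_4=6, p_4 = 6*1159 + 784 = 7738, q_4 = 6*34 + 23 = 227.
  i=5: a_5=1, p_5 = 1*7738 + 1159 = 8897, q_5 = 1*227 + 34 = 261.
  i=6: a_6=8, p_6 = 8*8897 + 7738 = 78914, q_6 = 8*261 + 227 = 2315.
  i=7: a_7=1, p_7 = 1*78914 + 8897 = 87811, q_7 = 1*2315 + 261 = 2576.
  i=8: a_8=6, p_8 = 6*87811 + 78914 = 605780, q_8 = 6*2576 + 2315 = 17771.
  i=9: a_9=1, p_9 = 1*605780 + 87811 = 693591, q_9 = 1*17771 + 2576 = 20347.
  i=10: a_10=2, p_10 = 2*693591 + 605780 = 1992962, q_10 = 2*20347 + 17771 = 58465.
  i=11: a_11=11, p_11 = 11*1992962 + 693591 = 22616173, q_11 = 11*58465 + 20347 = 663462.
Check: 22616173^2 - 1162*663462^2 = 511491281165929 - 511491281165928 = 1, so (x, y) = (22616173, 663462) solves the equation, and by the theorem it is the least positive solution.

(x, y) = (22616173, 663462)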